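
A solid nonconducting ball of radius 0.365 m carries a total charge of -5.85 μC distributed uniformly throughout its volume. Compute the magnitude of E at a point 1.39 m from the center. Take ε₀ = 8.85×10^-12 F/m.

|E| = 2.72e4 V/m

Take a concentric spherical Gaussian surface of radius r = 1.39 m (r > R, so the entire charge is enclosed).
Q_enc = -5.85 μC = -5.85e-6 C.
By Gauss's law, ∮E·dA = E·4πr² = Q_enc/ε₀.
E = |Q_enc|/(4πε₀r²) = (5.85e-6)/(4π·8.85×10^-12·(1.39)²) = 2.72×10^4 N/C.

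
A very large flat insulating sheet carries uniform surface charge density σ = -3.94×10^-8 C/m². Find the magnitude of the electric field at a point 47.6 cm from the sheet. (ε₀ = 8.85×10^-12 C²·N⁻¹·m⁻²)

By planar symmetry E is perpendicular to the sheet and uniform; use a Gaussian pillbox with flat faces of area A on each side of the sheet.
Flux Φ = 2EA and Q_enc = σA, so 2EA = σA/ε₀ ⇒ E = |σ|/(2ε₀), independent of distance.
E = |σ|/(2ε₀) = (3.94e-8)/(2·8.85×10^-12) = 2.23×10^3 N/C.

2.23×10^3 V/m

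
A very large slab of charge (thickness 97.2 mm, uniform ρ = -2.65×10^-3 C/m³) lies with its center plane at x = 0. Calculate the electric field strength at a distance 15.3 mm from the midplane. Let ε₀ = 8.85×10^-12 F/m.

By symmetry E is perpendicular to the slab. A Gaussian pillbox from −15.3 mm to +15.3 mm (face area A) lies entirely within the slab.
Q_enc = ρ·(2x)·A and flux = 2EA, so 2EA = 2ρxA/ε₀ ⇒ E = |ρ|x/ε₀.
E = (2.65e-3)(0.0153)/(8.85×10^-12) = 4.58×10^6 N/C.

E = 4.58×10^6 N/C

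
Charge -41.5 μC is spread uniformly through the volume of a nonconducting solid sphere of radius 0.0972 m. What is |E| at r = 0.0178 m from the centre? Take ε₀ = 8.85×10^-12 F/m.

|E| = 7.23×10^6 V/m

By spherical symmetry E is radial; choose a Gaussian sphere of radius r = 0.0178 m (r < R).
For a uniform sphere the enclosed fraction is (r/R)³, so Q_enc = (-41.5 μC)(0.0178/0.0972)³ = -2.549×10^-7 C.
Gauss's law: E·4πr² = Q_enc/ε₀.
E = |Q_enc|/(4πε₀r²) = (2.549e-7)/(4π·8.85×10^-12·(0.0178)²) = 7.23×10^6 N/C.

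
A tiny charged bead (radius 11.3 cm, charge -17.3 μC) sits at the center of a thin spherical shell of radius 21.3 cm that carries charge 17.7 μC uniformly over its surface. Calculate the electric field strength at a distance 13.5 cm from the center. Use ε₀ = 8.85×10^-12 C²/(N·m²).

8.54×10^6 V/m

Take a concentric spherical Gaussian surface of radius r = 13.5 cm (between the bodies, 11.3 cm < r < 21.3 cm).
The shell at 21.3 cm lies outside the Gaussian surface, so Q_enc = -17.3 μC = -1.73×10^-5 C.
Applying ∮E·dA = Q_enc/ε₀ with Φ = E(4πr²):
E = |Q_enc|/(4πε₀r²) = (1.73e-5)/(4π·8.85×10^-12·(0.135)²) = 8.54×10^6 N/C.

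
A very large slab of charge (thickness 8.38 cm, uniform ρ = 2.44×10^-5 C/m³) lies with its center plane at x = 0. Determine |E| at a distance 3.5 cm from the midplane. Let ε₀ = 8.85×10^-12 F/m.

By symmetry E is perpendicular to the slab. A Gaussian pillbox from −3.5 cm to +3.5 cm (face area A) lies entirely within the slab.
Q_enc = ρ·(2x)·A and flux = 2EA, so 2EA = 2ρxA/ε₀ ⇒ E = |ρ|x/ε₀.
E = (2.44×10^-5)(0.035)/(8.85×10^-12) = 9.65e4 N/C.

9.65×10^4 V/m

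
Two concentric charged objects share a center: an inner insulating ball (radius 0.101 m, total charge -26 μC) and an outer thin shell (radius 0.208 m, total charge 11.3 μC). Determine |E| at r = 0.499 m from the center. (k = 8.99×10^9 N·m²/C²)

|E| = 5.31×10^5 N/C

Use a concentric Gaussian sphere at r = 0.499 m (r > 0.208 m, enclosing both).
Q_enc = (-26 μC) + (11.3 μC) = -1.47×10^-5 C.
By Gauss's law, ∮E·dA = E·4πr² = Q_enc/ε₀.
E = k|Q_enc|/r² = (8.99×10^9)(1.47e-5)/(0.499)² = 5.31e5 N/C.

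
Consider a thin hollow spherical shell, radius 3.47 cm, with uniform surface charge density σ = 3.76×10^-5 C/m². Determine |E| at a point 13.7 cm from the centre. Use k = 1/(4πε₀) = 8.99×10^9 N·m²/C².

Use a concentric Gaussian sphere at r = 13.7 cm (r > 3.47 cm).
The entire shell is enclosed: Q_enc = σ·4πR² = (3.76×10^-5)·4π·(0.0347)² = 5.689e-7 C.
Applying ∮E·dA = Q_enc/ε₀ with Φ = E(4πr²):
E = k|Q_enc|/r² = (8.99×10^9)(5.689×10^-7)/(0.137)² = 2.73×10^5 N/C.

|E| = 2.73×10^5 V/m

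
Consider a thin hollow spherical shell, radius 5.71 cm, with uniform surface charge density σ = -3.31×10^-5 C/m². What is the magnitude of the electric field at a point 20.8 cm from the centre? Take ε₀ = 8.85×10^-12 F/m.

|E| ≈ 2.82×10^5 N/C

Symmetry ⇒ E = E(r) r̂. Gaussian sphere of radius r = 20.8 cm (r > 5.71 cm).
The entire shell is enclosed: Q_enc = σ·4πR² = (-3.31e-5)·4π·(0.0571)² = -1.356×10^-6 C.
Gauss's law: E·4πr² = Q_enc/ε₀.
E = |Q_enc|/(4πε₀r²) = (1.356e-6)/(4π·8.85×10^-12·(0.208)²) = 2.82×10^5 N/C.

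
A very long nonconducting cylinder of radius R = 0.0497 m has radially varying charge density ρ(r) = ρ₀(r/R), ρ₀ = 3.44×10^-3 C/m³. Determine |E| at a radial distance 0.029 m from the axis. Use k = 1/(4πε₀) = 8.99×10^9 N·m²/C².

|E| = 2.19×10^6 V/m

Choose a coaxial cylinder of radius r = 0.029 m (arbitrary length L) as the Gaussian surface (r < R).
Integrating ρ over the cross-section to radius r: λ_enc = (2πρ₀/R) ∫₀^r r'^2 dr' = 2πρ₀ r^3/(3·R) = 3.536e-6 C/m.
Since E is radial and uniform over the curved surface, Φ = E·2πrL = Q_enc/ε₀ = λ_enc L/ε₀.
E = 2k|λ_enc|/r = 2(8.99×10^9)(3.536×10^-6)/(0.029) = 2.19×10^6 N/C.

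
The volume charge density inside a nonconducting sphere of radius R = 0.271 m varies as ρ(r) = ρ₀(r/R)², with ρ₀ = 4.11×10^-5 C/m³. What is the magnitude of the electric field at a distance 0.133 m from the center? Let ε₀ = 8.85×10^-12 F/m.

Use a concentric Gaussian sphere at r = 0.133 m (r < R).
Q_enc = ∫₀^r ρ(r')·4πr'² dr' = (4πρ₀/R²) ∫₀^r r'^4 dr' = 4πρ₀ r^5/(5·R²) = 5.853×10^-8 C.
Applying ∮E·dA = Q_enc/ε₀ with Φ = E(4πr²):
E = |Q_enc|/(4πε₀r²) = (5.853×10^-8)/(4π·8.85×10^-12·(0.133)²) = 2.98×10^4 N/C.

|E| ≈ 2.98e4 N/C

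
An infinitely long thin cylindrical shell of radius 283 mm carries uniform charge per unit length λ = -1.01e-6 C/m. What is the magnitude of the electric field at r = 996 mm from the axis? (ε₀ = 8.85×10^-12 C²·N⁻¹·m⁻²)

E ≈ 1.82×10^4 N/C

Coaxial Gaussian cylinder, radius r = 996 mm, length L (r > 283 mm).
The full line charge is enclosed: λ_enc = -1.01×10^-6 C/m.
By Gauss's law (flux through the curved wall only), E·2πrL = λ_enc L/ε₀.
E = |λ_enc|/(2πε₀r) = (1.01×10^-6)/(2π·8.85×10^-12·0.996) = 1.82×10^4 N/C.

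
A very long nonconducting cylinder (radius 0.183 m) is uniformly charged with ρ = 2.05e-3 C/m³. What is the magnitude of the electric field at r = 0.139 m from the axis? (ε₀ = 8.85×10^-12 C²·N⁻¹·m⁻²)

Choose a coaxial cylinder of radius r = 0.139 m (arbitrary length L) as the Gaussian surface (r < R).
Charge inside radius r per length L is ρ·πr²·L, so λ_enc = ρπr² = 1.244×10^-4 C/m.
Since E is radial and uniform over the curved surface, Φ = E·2πrL = Q_enc/ε₀ = λ_enc L/ε₀.
E = |λ_enc|/(2πε₀r) = (1.244e-4)/(2π·8.85×10^-12·0.139) = 1.61×10^7 N/C.

1.61e7 N/C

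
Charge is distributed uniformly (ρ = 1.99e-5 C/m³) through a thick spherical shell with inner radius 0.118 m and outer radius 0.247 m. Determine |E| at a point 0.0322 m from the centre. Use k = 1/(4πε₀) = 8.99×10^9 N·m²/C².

Use a concentric Gaussian sphere at r = 0.0322 m (r < 0.118 m, inside the empty cavity).
Q_enc = 0 (all charge lies at larger r); Gauss's law gives E = 0.

|E| = 0 N/C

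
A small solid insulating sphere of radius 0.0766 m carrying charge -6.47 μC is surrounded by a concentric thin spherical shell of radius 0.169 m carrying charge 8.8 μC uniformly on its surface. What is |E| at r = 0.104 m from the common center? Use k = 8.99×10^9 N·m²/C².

|E| = 5.38×10^6 N/C

Take a concentric spherical Gaussian surface of radius r = 0.104 m (between the bodies, 0.0766 m < r < 0.169 m).
Only the inner charge is enclosed; the outer shell contributes nothing inside itself. Q_enc = -6.47 μC = -6.47×10^-6 C.
Applying ∮E·dA = Q_enc/ε₀ with Φ = E(4πr²):
E = k|Q_enc|/r² = (8.99×10^9)(6.47×10^-6)/(0.104)² = 5.38e6 N/C.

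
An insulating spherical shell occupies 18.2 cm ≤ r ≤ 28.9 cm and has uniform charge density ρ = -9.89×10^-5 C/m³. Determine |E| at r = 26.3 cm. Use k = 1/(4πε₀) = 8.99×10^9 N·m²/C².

Symmetry ⇒ E = E(r) r̂. Gaussian sphere of radius r = 26.3 cm (within the shell material, 18.2 cm < r < 28.9 cm).
Only the shell between 18.2 cm and r is enclosed: Q_enc = ρ·(4π/3)(r³ − a³) = (-9.89e-5)·(4π/3)·((0.263)³ − (0.182)³) = -5.039×10^-6 C.
By Gauss's law, ∮E·dA = E·4πr² = Q_enc/ε₀.
E = k|Q_enc|/r² = (8.99×10^9)(5.039e-6)/(0.263)² = 6.55e5 N/C.

E ≈ 6.55e5 N/C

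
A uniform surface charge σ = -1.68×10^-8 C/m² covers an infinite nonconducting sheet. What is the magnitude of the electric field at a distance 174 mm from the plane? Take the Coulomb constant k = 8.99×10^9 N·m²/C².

By planar symmetry E is perpendicular to the sheet and uniform; use a Gaussian pillbox with flat faces of area A on each side of the sheet.
Only the two end caps contribute flux: Φ = 2EA. With Q_enc = σA, Gauss's law gives E = |σ|/(2ε₀).
E = 2πk|σ| = 2π(8.99×10^9)(1.68e-8) = 949 N/C.

949 V/m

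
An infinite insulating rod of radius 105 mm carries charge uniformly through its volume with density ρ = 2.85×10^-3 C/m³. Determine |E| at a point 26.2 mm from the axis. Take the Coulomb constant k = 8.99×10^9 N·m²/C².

4.22×10^6 V/m

Coaxial Gaussian cylinder, radius r = 26.2 mm, length L (r < R).
Enclosed charge per unit length: λ_enc = ρ·πr² = (2.85×10^-3)π(0.0262)² = 6.146e-6 C/m.
Applying ∮E·dA = Q_enc/ε₀ with the end caps contributing no flux:
E = 2k|λ_enc|/r = 2(8.99×10^9)(6.146×10^-6)/(0.0262) = 4.22×10^6 N/C.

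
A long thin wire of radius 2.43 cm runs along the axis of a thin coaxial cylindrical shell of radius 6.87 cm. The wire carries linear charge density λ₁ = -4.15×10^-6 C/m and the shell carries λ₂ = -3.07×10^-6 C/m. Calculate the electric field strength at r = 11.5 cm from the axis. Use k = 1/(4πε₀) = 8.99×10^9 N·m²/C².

Take a coaxial cylindrical Gaussian surface of radius r = 11.5 cm and length L (r > 6.87 cm, enclosing both).
λ_enc = λ₁ + λ₂ = (-4.15×10^-6) + (-3.07×10^-6) = -7.22×10^-6 C/m.
Since E is radial and uniform over the curved surface, Φ = E·2πrL = Q_enc/ε₀ = λ_enc L/ε₀.
E = 2k|λ_enc|/r = 2(8.99×10^9)(7.22e-6)/(0.115) = 1.13×10^6 N/C.

E = 1.13×10^6 N/C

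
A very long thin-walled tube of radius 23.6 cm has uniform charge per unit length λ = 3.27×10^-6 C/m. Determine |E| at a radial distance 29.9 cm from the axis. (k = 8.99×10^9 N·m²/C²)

Coaxial Gaussian cylinder, radius r = 29.9 cm, length L (r > 23.6 cm).
The full line charge is enclosed: λ_enc = 3.27×10^-6 C/m.
Applying ∮E·dA = Q_enc/ε₀ with the end caps contributing no flux:
E = 2k|λ_enc|/r = 2(8.99×10^9)(3.27×10^-6)/(0.299) = 1.97e5 N/C.

E = 1.97×10^5 N/C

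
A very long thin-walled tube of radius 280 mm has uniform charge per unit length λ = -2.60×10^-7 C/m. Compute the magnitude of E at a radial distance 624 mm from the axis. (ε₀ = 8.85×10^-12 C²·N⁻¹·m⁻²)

|E| ≈ 7.49×10^3 N/C

By cylindrical symmetry E is radial; use a coaxial Gaussian cylinder of radius 624 mm and length L (r > 280 mm).
The full line charge is enclosed: λ_enc = -2.60×10^-7 C/m.
Gauss's law: E·2πrL = λ_enc L/ε₀.
E = |λ_enc|/(2πε₀r) = (2.60×10^-7)/(2π·8.85×10^-12·0.624) = 7.49×10^3 N/C.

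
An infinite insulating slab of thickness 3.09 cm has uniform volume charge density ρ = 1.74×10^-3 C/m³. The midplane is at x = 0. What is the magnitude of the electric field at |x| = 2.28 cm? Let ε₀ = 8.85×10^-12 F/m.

The point |x| = 2.28 cm lies outside the slab (half-thickness 0.01545 m). A symmetric pillbox spanning the full slab encloses Q_enc = ρ·d·A.
Flux = 2EA ⇒ E = |ρ|d/(2ε₀), independent of distance outside.
E = (1.74e-3)(0.0309)/(2·8.85×10^-12) = 3.04×10^6 N/C.

|E| = 3.04e6 N/C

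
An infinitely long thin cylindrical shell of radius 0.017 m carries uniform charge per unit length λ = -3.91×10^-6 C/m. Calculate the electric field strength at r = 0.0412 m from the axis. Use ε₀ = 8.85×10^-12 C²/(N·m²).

Coaxial Gaussian cylinder, radius r = 0.0412 m, length L (r > 0.017 m).
The full line charge is enclosed: λ_enc = -3.91×10^-6 C/m.
Applying ∮E·dA = Q_enc/ε₀ with the end caps contributing no flux:
E = |λ_enc|/(2πε₀r) = (3.91e-6)/(2π·8.85×10^-12·0.0412) = 1.71e6 N/C.

|E| ≈ 1.71e6 N/C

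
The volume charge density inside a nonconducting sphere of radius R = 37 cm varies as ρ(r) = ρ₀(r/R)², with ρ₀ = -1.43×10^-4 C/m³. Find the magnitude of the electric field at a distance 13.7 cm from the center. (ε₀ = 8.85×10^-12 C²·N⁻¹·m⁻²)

E = 6.07e4 V/m

Take a concentric spherical Gaussian surface of radius r = 13.7 cm (r < R).
Integrate the density: Q_enc = 4π ∫₀^r ρ₀(r'/R)^2 r'² dr' = 4πρ₀ r^5/(5·R²) = -1.267×10^-7 C.
Since E is radial and uniform over the Gaussian sphere, Φ = E·4πr² = Q_enc/ε₀.
E = |Q_enc|/(4πε₀r²) = (1.267×10^-7)/(4π·8.85×10^-12·(0.137)²) = 6.07×10^4 N/C.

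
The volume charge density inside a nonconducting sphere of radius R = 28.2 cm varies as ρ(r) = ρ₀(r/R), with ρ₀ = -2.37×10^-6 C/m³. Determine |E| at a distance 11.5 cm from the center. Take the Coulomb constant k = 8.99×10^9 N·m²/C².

Use a concentric Gaussian sphere at r = 11.5 cm (r < R).
Q_enc = ∫₀^r ρ(r')·4πr'² dr' = (4πρ₀/R) ∫₀^r r'^3 dr' = 4πρ₀ r^4/(4·R) = -4.618×10^-9 C.
Gauss's law: E·4πr² = Q_enc/ε₀.
E = k|Q_enc|/r² = (8.99×10^9)(4.618e-9)/(0.115)² = 3.14×10^3 N/C.

|E| = 3.14×10^3 N/C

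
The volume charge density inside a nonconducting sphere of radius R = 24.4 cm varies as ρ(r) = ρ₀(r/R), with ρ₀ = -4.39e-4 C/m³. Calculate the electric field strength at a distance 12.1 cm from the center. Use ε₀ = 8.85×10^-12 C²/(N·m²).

|E| = 7.44×10^5 N/C

By spherical symmetry E is radial; choose a Gaussian sphere of radius r = 12.1 cm (r < R).
Integrate the density: Q_enc = 4π ∫₀^r ρ₀(r'/R)^1 r'² dr' = 4πρ₀ r^4/(4·R) = -1.212×10^-6 C.
Gauss's law: E·4πr² = Q_enc/ε₀.
E = |Q_enc|/(4πε₀r²) = (1.212×10^-6)/(4π·8.85×10^-12·(0.121)²) = 7.44×10^5 N/C.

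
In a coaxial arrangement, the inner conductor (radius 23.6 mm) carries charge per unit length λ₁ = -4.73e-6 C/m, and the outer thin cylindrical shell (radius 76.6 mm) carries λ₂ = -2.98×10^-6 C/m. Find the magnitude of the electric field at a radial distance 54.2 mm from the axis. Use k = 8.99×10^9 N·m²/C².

Take a coaxial cylindrical Gaussian surface of radius r = 54.2 mm and length L (between the conductors, 23.6 mm < r < 76.6 mm).
Only the inner wire is enclosed; the outer shell contributes nothing inside itself. λ_enc = λ₁ = -4.73×10^-6 C/m.
By Gauss's law (flux through the curved wall only), E·2πrL = λ_enc L/ε₀.
E = 2k|λ_enc|/r = 2(8.99×10^9)(4.73e-6)/(0.0542) = 1.57×10^6 N/C.

1.57e6 V/m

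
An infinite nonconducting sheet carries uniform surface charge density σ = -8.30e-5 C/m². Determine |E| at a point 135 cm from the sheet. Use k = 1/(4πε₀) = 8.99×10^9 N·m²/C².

Choose a cylindrical pillbox piercing the sheet, end faces (area A) parallel to it.
Flux Φ = 2EA and Q_enc = σA, so 2EA = σA/ε₀ ⇒ E = |σ|/(2ε₀), independent of distance.
E = 2πk|σ| = 2π(8.99×10^9)(8.30e-5) = 4.69×10^6 N/C.

E = 4.69×10^6 N/C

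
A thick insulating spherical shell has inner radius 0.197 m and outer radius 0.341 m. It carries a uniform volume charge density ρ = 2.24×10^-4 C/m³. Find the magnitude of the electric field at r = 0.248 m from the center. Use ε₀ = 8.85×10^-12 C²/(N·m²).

|E| = 1.04×10^6 N/C

Use a concentric Gaussian sphere at r = 0.248 m (within the shell material, 0.197 m < r < 0.341 m).
Enclosed charge is the volume from a to r: Q_enc = (4π/3)ρ(r³ − a³) = 7.138×10^-6 C.
Gauss's law: E·4πr² = Q_enc/ε₀.
E = |Q_enc|/(4πε₀r²) = (7.138e-6)/(4π·8.85×10^-12·(0.248)²) = 1.04×10^6 N/C.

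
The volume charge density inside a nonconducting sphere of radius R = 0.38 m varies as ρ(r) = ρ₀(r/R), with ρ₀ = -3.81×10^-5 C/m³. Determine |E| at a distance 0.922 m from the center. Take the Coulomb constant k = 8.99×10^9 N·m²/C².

|E| ≈ 6.95e4 V/m

Take a concentric spherical Gaussian surface of radius r = 0.922 m (r > R, all charge enclosed).
Q_enc = 4π ∫₀^R ρ₀(r'/R)^1 r'² dr' = 4πρ₀R³/4 = -6.568×10^-6 C.
By Gauss's law, ∮E·dA = E·4πr² = Q_enc/ε₀.
E = k|Q_enc|/r² = (8.99×10^9)(6.568×10^-6)/(0.922)² = 6.95e4 N/C.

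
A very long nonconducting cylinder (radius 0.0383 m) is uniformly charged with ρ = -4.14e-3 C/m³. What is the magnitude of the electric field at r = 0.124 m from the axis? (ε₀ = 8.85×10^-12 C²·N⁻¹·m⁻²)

By cylindrical symmetry E is radial; use a coaxial Gaussian cylinder of radius 0.124 m and length L (r > 0.0383 m, full cross-section enclosed).
λ_enc = ρ·πR² = (-4.14e-3)π(0.0383)² = -1.908×10^-5 C/m.
By Gauss's law (flux through the curved wall only), E·2πrL = λ_enc L/ε₀.
E = |λ_enc|/(2πε₀r) = (1.908×10^-5)/(2π·8.85×10^-12·0.124) = 2.77e6 N/C.

|E| = 2.77×10^6 V/m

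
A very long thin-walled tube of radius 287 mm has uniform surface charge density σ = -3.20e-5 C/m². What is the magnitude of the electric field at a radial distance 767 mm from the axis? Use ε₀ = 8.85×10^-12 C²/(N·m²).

Choose a coaxial cylinder of radius r = 767 mm (arbitrary length L) as the Gaussian surface (r > 287 mm).
The whole shell is enclosed: λ_enc = σ·2πR = (-3.20×10^-5)·2π·(0.287) = -5.77×10^-5 C/m.
By Gauss's law (flux through the curved wall only), E·2πrL = λ_enc L/ε₀.
E = |λ_enc|/(2πε₀r) = (5.77e-5)/(2π·8.85×10^-12·0.767) = 1.35×10^6 N/C.

E = 1.35e6 N/C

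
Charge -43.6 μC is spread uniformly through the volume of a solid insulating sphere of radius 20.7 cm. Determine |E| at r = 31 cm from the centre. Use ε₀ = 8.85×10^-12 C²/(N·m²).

Take a concentric spherical Gaussian surface of radius r = 31 cm (r > R, so the entire charge is enclosed).
Q_enc = -43.6 μC = -4.36×10^-5 C.
Applying ∮E·dA = Q_enc/ε₀ with Φ = E(4πr²):
E = |Q_enc|/(4πε₀r²) = (4.36×10^-5)/(4π·8.85×10^-12·(0.31)²) = 4.08×10^6 N/C.

4.08e6 N/C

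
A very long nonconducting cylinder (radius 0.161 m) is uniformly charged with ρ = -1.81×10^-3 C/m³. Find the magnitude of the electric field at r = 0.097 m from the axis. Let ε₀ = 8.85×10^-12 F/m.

E = 9.92e6 N/C

Take a coaxial cylindrical Gaussian surface of radius r = 0.097 m and length L (r < R).
Charge inside radius r per length L is ρ·πr²·L, so λ_enc = ρπr² = -5.35×10^-5 C/m.
Since E is radial and uniform over the curved surface, Φ = E·2πrL = Q_enc/ε₀ = λ_enc L/ε₀.
E = |λ_enc|/(2πε₀r) = (5.35e-5)/(2π·8.85×10^-12·0.097) = 9.92×10^6 N/C.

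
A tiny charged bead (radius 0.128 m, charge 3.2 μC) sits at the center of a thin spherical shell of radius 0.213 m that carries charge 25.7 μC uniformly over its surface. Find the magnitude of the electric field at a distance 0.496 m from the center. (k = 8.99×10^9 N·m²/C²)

|E| ≈ 1.06e6 N/C

Use a concentric Gaussian sphere at r = 0.496 m (r > 0.213 m, enclosing both).
Q_enc = (3.2 μC) + (25.7 μC) = 2.89×10^-5 C.
Since E is radial and uniform over the Gaussian sphere, Φ = E·4πr² = Q_enc/ε₀.
E = k|Q_enc|/r² = (8.99×10^9)(2.89×10^-5)/(0.496)² = 1.06×10^6 N/C.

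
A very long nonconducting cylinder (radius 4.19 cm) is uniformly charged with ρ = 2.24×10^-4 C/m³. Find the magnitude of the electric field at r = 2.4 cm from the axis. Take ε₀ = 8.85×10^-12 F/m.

|E| ≈ 3.04e5 N/C

By cylindrical symmetry E is radial; use a coaxial Gaussian cylinder of radius 2.4 cm and length L (r < R).
Charge inside radius r per length L is ρ·πr²·L, so λ_enc = ρπr² = 4.053e-7 C/m.
Applying ∮E·dA = Q_enc/ε₀ with the end caps contributing no flux:
E = |λ_enc|/(2πε₀r) = (4.053×10^-7)/(2π·8.85×10^-12·0.024) = 3.04×10^5 N/C.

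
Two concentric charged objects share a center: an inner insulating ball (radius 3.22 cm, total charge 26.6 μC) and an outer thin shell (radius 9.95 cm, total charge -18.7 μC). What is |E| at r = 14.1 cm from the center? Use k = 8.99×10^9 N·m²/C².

Symmetry ⇒ E = E(r) r̂. Gaussian sphere of radius r = 14.1 cm (r > 9.95 cm, enclosing both).
Q_enc = (26.6 μC) + (-18.7 μC) = 7.90e-6 C.
Gauss's law: E·4πr² = Q_enc/ε₀.
E = k|Q_enc|/r² = (8.99×10^9)(7.90e-6)/(0.141)² = 3.57×10^6 N/C.

|E| = 3.57e6 N/C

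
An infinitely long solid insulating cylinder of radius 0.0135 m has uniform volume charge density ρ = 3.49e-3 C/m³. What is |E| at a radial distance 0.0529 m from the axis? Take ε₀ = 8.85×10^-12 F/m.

Coaxial Gaussian cylinder, radius r = 0.0529 m, length L (r > 0.0135 m, full cross-section enclosed).
λ_enc = ρ·πR² = (3.49e-3)π(0.0135)² = 1.998×10^-6 C/m.
Applying ∮E·dA = Q_enc/ε₀ with the end caps contributing no flux:
E = |λ_enc|/(2πε₀r) = (1.998×10^-6)/(2π·8.85×10^-12·0.0529) = 6.79×10^5 N/C.

|E| ≈ 6.79e5 N/C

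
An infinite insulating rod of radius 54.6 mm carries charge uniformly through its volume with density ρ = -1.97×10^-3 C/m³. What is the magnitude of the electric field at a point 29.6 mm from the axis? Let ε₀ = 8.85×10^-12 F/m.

|E| ≈ 3.29×10^6 V/m

Coaxial Gaussian cylinder, radius r = 29.6 mm, length L (r < R).
Enclosed charge per unit length: λ_enc = ρ·πr² = (-1.97e-3)π(0.0296)² = -5.422×10^-6 C/m.
Since E is radial and uniform over the curved surface, Φ = E·2πrL = Q_enc/ε₀ = λ_enc L/ε₀.
E = |λ_enc|/(2πε₀r) = (5.422×10^-6)/(2π·8.85×10^-12·0.0296) = 3.29×10^6 N/C.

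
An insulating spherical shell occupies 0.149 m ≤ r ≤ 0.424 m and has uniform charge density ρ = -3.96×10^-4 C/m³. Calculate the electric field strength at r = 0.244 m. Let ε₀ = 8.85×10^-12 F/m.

Symmetry ⇒ E = E(r) r̂. Gaussian sphere of radius r = 0.244 m (within the shell material, 0.149 m < r < 0.424 m).
Enclosed charge is the volume from a to r: Q_enc = (4π/3)ρ(r³ − a³) = -1.861×10^-5 C.
Since E is radial and uniform over the Gaussian sphere, Φ = E·4πr² = Q_enc/ε₀.
E = |Q_enc|/(4πε₀r²) = (1.861×10^-5)/(4π·8.85×10^-12·(0.244)²) = 2.81e6 N/C.

2.81×10^6 N/C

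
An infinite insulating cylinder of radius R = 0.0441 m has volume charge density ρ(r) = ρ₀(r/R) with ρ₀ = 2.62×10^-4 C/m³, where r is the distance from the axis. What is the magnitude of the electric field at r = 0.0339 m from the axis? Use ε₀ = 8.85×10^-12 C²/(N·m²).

E ≈ 2.57e5 N/C

By cylindrical symmetry E is radial; use a coaxial Gaussian cylinder of radius 0.0339 m and length L (r < R).
Integrating ρ over the cross-section to radius r: λ_enc = (2πρ₀/R) ∫₀^r r'^2 dr' = 2πρ₀ r^3/(3·R) = 4.848e-7 C/m.
By Gauss's law (flux through the curved wall only), E·2πrL = λ_enc L/ε₀.
E = |λ_enc|/(2πε₀r) = (4.848e-7)/(2π·8.85×10^-12·0.0339) = 2.57×10^5 N/C.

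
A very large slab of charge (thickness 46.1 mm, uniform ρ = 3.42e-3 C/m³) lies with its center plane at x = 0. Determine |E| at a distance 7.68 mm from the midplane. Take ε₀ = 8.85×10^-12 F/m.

|E| = 2.97×10^6 N/C

By symmetry E is perpendicular to the slab. A Gaussian pillbox from −7.68 mm to +7.68 mm (face area A) lies entirely within the slab.
Q_enc = ρ·(2x)·A and flux = 2EA, so 2EA = 2ρxA/ε₀ ⇒ E = |ρ|x/ε₀.
E = (3.42×10^-3)(0.00768)/(8.85×10^-12) = 2.97×10^6 N/C.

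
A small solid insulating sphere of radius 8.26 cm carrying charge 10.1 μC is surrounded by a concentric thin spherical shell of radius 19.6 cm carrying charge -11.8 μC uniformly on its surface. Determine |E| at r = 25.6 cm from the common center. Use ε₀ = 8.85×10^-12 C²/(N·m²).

E = 2.33×10^5 N/C

By spherical symmetry E is radial; choose a Gaussian sphere of radius r = 25.6 cm (r > 19.6 cm, enclosing both).
Q_enc = (10.1 μC) + (-11.8 μC) = -1.70×10^-6 C.
Applying ∮E·dA = Q_enc/ε₀ with Φ = E(4πr²):
E = |Q_enc|/(4πε₀r²) = (1.70×10^-6)/(4π·8.85×10^-12·(0.256)²) = 2.33e5 N/C.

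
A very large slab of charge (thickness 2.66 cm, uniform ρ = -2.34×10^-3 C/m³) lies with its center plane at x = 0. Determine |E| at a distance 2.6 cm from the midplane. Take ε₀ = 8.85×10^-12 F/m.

The point |x| = 2.6 cm lies outside the slab (half-thickness 0.0133 m). A symmetric pillbox spanning the full slab encloses Q_enc = ρ·d·A.
Flux = 2EA ⇒ E = |ρ|d/(2ε₀), independent of distance outside.
E = (2.34×10^-3)(0.0266)/(2·8.85×10^-12) = 3.52×10^6 N/C.

E ≈ 3.52e6 N/C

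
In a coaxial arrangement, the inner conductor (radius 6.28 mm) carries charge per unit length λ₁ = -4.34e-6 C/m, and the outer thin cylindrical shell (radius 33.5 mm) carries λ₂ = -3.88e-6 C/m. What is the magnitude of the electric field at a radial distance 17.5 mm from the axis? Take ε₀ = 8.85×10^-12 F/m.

Take a coaxial cylindrical Gaussian surface of radius r = 17.5 mm and length L (between the conductors, 6.28 mm < r < 33.5 mm).
The shell at 33.5 mm lies outside the Gaussian surface, so λ_enc = λ₁ = -4.34×10^-6 C/m.
Applying ∮E·dA = Q_enc/ε₀ with the end caps contributing no flux:
E = |λ_enc|/(2πε₀r) = (4.34×10^-6)/(2π·8.85×10^-12·0.0175) = 4.46e6 N/C.

|E| = 4.46e6 N/C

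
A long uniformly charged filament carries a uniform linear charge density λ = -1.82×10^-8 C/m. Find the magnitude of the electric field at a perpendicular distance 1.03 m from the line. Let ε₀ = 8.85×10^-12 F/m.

Choose a coaxial cylinder of radius r = 1.03 m (arbitrary length L) as the Gaussian surface.
Q_enc = λL, so λ_enc = -1.82e-8 C/m.
Since E is radial and uniform over the curved surface, Φ = E·2πrL = Q_enc/ε₀ = λ_enc L/ε₀.
E = |λ_enc|/(2πε₀r) = (1.82e-8)/(2π·8.85×10^-12·1.03) = 318 N/C.

E ≈ 318 N/C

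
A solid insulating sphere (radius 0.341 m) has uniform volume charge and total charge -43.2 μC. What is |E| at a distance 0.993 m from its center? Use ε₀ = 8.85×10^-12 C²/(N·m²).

|E| ≈ 3.94×10^5 N/C

Use a concentric Gaussian sphere at r = 0.993 m (r > R, so the entire charge is enclosed).
Q_enc = -43.2 μC = -4.32e-5 C.
Applying ∮E·dA = Q_enc/ε₀ with Φ = E(4πr²):
E = |Q_enc|/(4πε₀r²) = (4.32e-5)/(4π·8.85×10^-12·(0.993)²) = 3.94×10^5 N/C.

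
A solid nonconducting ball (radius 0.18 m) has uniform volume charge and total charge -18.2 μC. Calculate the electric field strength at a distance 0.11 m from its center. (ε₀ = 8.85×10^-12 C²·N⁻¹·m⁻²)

Use a concentric Gaussian sphere at r = 0.11 m (r < R).
For a uniform sphere the enclosed fraction is (r/R)³, so Q_enc = (-18.2 μC)(0.11/0.18)³ = -4.154×10^-6 C.
Applying ∮E·dA = Q_enc/ε₀ with Φ = E(4πr²):
E = |Q_enc|/(4πε₀r²) = (4.154×10^-6)/(4π·8.85×10^-12·(0.11)²) = 3.09e6 N/C.

3.09e6 N/C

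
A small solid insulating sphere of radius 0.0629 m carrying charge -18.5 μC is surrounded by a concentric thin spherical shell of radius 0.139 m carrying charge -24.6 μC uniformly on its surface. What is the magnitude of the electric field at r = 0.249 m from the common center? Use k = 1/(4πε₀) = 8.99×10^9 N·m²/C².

Use a concentric Gaussian sphere at r = 0.249 m (r > 0.139 m, enclosing both).
Q_enc = (-18.5 μC) + (-24.6 μC) = -4.31×10^-5 C.
By Gauss's law, ∮E·dA = E·4πr² = Q_enc/ε₀.
E = k|Q_enc|/r² = (8.99×10^9)(4.31×10^-5)/(0.249)² = 6.25e6 N/C.

6.25×10^6 N/C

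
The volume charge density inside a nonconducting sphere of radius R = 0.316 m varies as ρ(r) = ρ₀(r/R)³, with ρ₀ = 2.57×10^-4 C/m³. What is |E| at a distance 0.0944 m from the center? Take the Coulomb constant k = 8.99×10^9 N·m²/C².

By spherical symmetry E is radial; choose a Gaussian sphere of radius r = 0.0944 m (r < R).
Q_enc = ∫₀^r ρ(r')·4πr'² dr' = (4πρ₀/R³) ∫₀^r r'^5 dr' = 4πρ₀ r^6/(6·R³) = 1.207e-8 C.
Applying ∮E·dA = Q_enc/ε₀ with Φ = E(4πr²):
E = k|Q_enc|/r² = (8.99×10^9)(1.207e-8)/(0.0944)² = 1.22×10^4 N/C.

|E| ≈ 1.22e4 N/C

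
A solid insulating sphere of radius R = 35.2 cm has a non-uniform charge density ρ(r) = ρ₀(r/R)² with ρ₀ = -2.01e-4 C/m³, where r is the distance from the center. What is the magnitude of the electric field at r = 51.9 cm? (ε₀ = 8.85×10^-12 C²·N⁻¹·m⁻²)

|E| = 7.35×10^5 N/C

Symmetry ⇒ E = E(r) r̂. Gaussian sphere of radius r = 51.9 cm (r > R, all charge enclosed).
Q_enc = 4π ∫₀^R ρ₀(r'/R)^2 r'² dr' = 4πρ₀R³/5 = -2.203×10^-5 C.
Applying ∮E·dA = Q_enc/ε₀ with Φ = E(4πr²):
E = |Q_enc|/(4πε₀r²) = (2.203e-5)/(4π·8.85×10^-12·(0.519)²) = 7.35×10^5 N/C.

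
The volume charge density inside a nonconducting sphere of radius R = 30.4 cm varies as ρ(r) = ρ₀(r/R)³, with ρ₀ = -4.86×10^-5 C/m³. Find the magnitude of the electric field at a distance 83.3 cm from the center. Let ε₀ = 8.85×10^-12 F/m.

By spherical symmetry E is radial; choose a Gaussian sphere of radius r = 83.3 cm (r > R, all charge enclosed).
Q_enc = 4π ∫₀^R ρ₀(r'/R)^3 r'² dr' = 4πρ₀R³/6 = -2.86×10^-6 C.
Applying ∮E·dA = Q_enc/ε₀ with Φ = E(4πr²):
E = |Q_enc|/(4πε₀r²) = (2.86×10^-6)/(4π·8.85×10^-12·(0.833)²) = 3.71e4 N/C.

3.71×10^4 N/C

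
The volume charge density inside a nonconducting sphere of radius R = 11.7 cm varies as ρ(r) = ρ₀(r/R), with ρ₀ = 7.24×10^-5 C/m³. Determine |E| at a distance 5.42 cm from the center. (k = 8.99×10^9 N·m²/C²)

Use a concentric Gaussian sphere at r = 5.42 cm (r < R).
Q_enc = ∫₀^r ρ(r')·4πr'² dr' = (4πρ₀/R) ∫₀^r r'^3 dr' = 4πρ₀ r^4/(4·R) = 1.678×10^-8 C.
Applying ∮E·dA = Q_enc/ε₀ with Φ = E(4πr²):
E = k|Q_enc|/r² = (8.99×10^9)(1.678×10^-8)/(0.0542)² = 5.13e4 N/C.

E ≈ 5.13×10^4 N/C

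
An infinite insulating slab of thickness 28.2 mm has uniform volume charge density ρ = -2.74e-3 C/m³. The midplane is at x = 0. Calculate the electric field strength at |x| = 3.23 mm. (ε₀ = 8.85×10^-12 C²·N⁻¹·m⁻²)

|E| = 1.00×10^6 N/C

By symmetry E is perpendicular to the slab. A Gaussian pillbox from −3.23 mm to +3.23 mm (face area A) lies entirely within the slab.
Q_enc = ρ·(2x)·A and flux = 2EA, so 2EA = 2ρxA/ε₀ ⇒ E = |ρ|x/ε₀.
E = (2.74e-3)(0.00323)/(8.85×10^-12) = 1.00×10^6 N/C.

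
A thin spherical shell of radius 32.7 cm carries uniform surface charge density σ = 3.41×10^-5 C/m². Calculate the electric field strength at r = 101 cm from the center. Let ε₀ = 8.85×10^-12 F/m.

By spherical symmetry E is radial; choose a Gaussian sphere of radius r = 101 cm (r > 32.7 cm).
The entire shell is enclosed: Q_enc = σ·4πR² = (3.41×10^-5)·4π·(0.327)² = 4.582e-5 C.
Gauss's law: E·4πr² = Q_enc/ε₀.
E = |Q_enc|/(4πε₀r²) = (4.582e-5)/(4π·8.85×10^-12·(1.01)²) = 4.04e5 N/C.

E = 4.04e5 N/C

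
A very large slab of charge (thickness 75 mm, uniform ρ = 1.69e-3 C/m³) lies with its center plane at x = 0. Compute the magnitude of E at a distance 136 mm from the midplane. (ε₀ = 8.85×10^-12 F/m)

7.16×10^6 N/C

The point |x| = 136 mm lies outside the slab (half-thickness 0.0375 m). A symmetric pillbox spanning the full slab encloses Q_enc = ρ·d·A.
Flux = 2EA ⇒ E = |ρ|d/(2ε₀), independent of distance outside.
E = (1.69×10^-3)(0.075)/(2·8.85×10^-12) = 7.16×10^6 N/C.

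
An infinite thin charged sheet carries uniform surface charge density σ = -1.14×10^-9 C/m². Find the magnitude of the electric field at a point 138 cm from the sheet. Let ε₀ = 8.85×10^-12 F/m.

By planar symmetry E is perpendicular to the sheet and uniform; use a Gaussian pillbox with flat faces of area A on each side of the sheet.
Flux Φ = 2EA and Q_enc = σA, so 2EA = σA/ε₀ ⇒ E = |σ|/(2ε₀), independent of distance.
E = |σ|/(2ε₀) = (1.14e-9)/(2·8.85×10^-12) = 64.4 N/C.

E ≈ 64.4 N/C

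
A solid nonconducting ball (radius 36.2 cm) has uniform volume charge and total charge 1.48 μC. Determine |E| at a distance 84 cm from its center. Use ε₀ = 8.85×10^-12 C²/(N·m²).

|E| ≈ 1.89×10^4 V/m

Symmetry ⇒ E = E(r) r̂. Gaussian sphere of radius r = 84 cm (r > R, so the entire charge is enclosed).
Q_enc = 1.48 μC = 1.48e-6 C.
Gauss's law: E·4πr² = Q_enc/ε₀.
E = |Q_enc|/(4πε₀r²) = (1.48×10^-6)/(4π·8.85×10^-12·(0.84)²) = 1.89×10^4 N/C.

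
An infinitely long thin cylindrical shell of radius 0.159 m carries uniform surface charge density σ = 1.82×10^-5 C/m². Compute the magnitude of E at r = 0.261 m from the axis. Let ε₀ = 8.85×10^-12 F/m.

Coaxial Gaussian cylinder, radius r = 0.261 m, length L (r > 0.159 m).
The whole shell is enclosed: λ_enc = σ·2πR = (1.82×10^-5)·2π·(0.159) = 1.818e-5 C/m.
Applying ∮E·dA = Q_enc/ε₀ with the end caps contributing no flux:
E = |λ_enc|/(2πε₀r) = (1.818×10^-5)/(2π·8.85×10^-12·0.261) = 1.25e6 N/C.

1.25×10^6 N/C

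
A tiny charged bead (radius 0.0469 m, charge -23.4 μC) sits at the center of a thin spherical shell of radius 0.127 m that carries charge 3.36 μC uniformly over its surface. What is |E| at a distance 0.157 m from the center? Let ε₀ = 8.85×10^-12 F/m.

7.31×10^6 N/C

Take a concentric spherical Gaussian surface of radius r = 0.157 m (r > 0.127 m, enclosing both).
Q_enc = (-23.4 μC) + (3.36 μC) = -2.004e-5 C.
Gauss's law: E·4πr² = Q_enc/ε₀.
E = |Q_enc|/(4πε₀r²) = (2.004×10^-5)/(4π·8.85×10^-12·(0.157)²) = 7.31e6 N/C.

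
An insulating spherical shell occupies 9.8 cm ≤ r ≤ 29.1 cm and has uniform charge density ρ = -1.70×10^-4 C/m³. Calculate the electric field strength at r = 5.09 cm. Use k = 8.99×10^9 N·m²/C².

E = 0 (no enclosed charge)

By spherical symmetry E is radial; choose a Gaussian sphere of radius r = 5.09 cm (r < 9.8 cm, inside the empty cavity).
Q_enc = 0 (all charge lies at larger r); Gauss's law gives E = 0.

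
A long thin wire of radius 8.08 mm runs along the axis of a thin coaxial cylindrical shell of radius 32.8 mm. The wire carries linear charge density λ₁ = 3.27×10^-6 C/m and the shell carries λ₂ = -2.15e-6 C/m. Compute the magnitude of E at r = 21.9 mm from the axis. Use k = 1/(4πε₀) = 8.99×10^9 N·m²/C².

By cylindrical symmetry E is radial; use a coaxial Gaussian cylinder of radius 21.9 mm and length L (between the conductors, 8.08 mm < r < 32.8 mm).
The shell at 32.8 mm lies outside the Gaussian surface, so λ_enc = λ₁ = 3.27e-6 C/m.
By Gauss's law (flux through the curved wall only), E·2πrL = λ_enc L/ε₀.
E = 2k|λ_enc|/r = 2(8.99×10^9)(3.27×10^-6)/(0.0219) = 2.68e6 N/C.

E ≈ 2.68e6 V/m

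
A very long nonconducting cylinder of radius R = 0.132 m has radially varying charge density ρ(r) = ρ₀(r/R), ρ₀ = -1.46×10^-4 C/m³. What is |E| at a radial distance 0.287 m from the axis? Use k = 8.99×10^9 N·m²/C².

Coaxial Gaussian cylinder, radius r = 0.287 m, length L (r > R, full charge per length enclosed).
λ_enc = 2π ∫₀^R ρ₀(r'/R)^1 r' dr' = 2πρ₀R²/3 = -5.328×10^-6 C/m.
Since E is radial and uniform over the curved surface, Φ = E·2πrL = Q_enc/ε₀ = λ_enc L/ε₀.
E = 2k|λ_enc|/r = 2(8.99×10^9)(5.328×10^-6)/(0.287) = 3.34×10^5 N/C.

|E| ≈ 3.34×10^5 V/m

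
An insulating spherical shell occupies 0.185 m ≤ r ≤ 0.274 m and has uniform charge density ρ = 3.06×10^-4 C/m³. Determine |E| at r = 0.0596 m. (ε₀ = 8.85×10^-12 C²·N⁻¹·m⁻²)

Symmetry ⇒ E = E(r) r̂. Gaussian sphere of radius r = 0.0596 m (r < 0.185 m, inside the empty cavity).
No charge is enclosed, so by Gauss's law E·4πr² = 0 ⇒ E = 0.

E = 0 (no enclosed charge)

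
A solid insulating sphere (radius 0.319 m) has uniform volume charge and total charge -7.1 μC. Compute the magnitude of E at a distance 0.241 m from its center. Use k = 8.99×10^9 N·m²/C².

By spherical symmetry E is radial; choose a Gaussian sphere of radius r = 0.241 m (r < R).
Only the charge within r is enclosed: Q_enc = Q·(r/R)³ = (-7.1 μC)·(0.241 m/0.319 m)³ = -3.062e-6 C.
By Gauss's law, ∮E·dA = E·4πr² = Q_enc/ε₀.
E = k|Q_enc|/r² = (8.99×10^9)(3.062e-6)/(0.241)² = 4.74×10^5 N/C.

4.74e5 N/C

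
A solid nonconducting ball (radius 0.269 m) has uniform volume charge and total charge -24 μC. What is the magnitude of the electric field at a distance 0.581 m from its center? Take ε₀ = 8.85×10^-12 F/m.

6.39×10^5 V/m

Take a concentric spherical Gaussian surface of radius r = 0.581 m (r > R, so the entire charge is enclosed).
Q_enc = -24 μC = -2.40e-5 C.
By Gauss's law, ∮E·dA = E·4πr² = Q_enc/ε₀.
E = |Q_enc|/(4πε₀r²) = (2.40×10^-5)/(4π·8.85×10^-12·(0.581)²) = 6.39×10^5 N/C.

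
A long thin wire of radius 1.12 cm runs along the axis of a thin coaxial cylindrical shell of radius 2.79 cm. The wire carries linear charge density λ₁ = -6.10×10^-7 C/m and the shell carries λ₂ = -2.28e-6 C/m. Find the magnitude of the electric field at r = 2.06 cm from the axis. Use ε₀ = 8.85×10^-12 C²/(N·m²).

5.33e5 N/C

Choose a coaxial cylinder of radius r = 2.06 cm (arbitrary length L) as the Gaussian surface (between the conductors, 1.12 cm < r < 2.79 cm).
Only the inner wire is enclosed; the outer shell contributes nothing inside itself. λ_enc = λ₁ = -6.10×10^-7 C/m.
By Gauss's law (flux through the curved wall only), E·2πrL = λ_enc L/ε₀.
E = |λ_enc|/(2πε₀r) = (6.10×10^-7)/(2π·8.85×10^-12·0.0206) = 5.33e5 N/C.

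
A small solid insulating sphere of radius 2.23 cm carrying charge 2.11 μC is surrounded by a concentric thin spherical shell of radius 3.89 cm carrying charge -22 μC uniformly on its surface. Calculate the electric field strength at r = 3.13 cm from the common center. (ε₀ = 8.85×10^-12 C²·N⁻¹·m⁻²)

Use a concentric Gaussian sphere at r = 3.13 cm (between the bodies, 2.23 cm < r < 3.89 cm).
The shell at 3.89 cm lies outside the Gaussian surface, so Q_enc = 2.11 μC = 2.11×10^-6 C.
Since E is radial and uniform over the Gaussian sphere, Φ = E·4πr² = Q_enc/ε₀.
E = |Q_enc|/(4πε₀r²) = (2.11×10^-6)/(4π·8.85×10^-12·(0.0313)²) = 1.94e7 N/C.

E = 1.94×10^7 N/C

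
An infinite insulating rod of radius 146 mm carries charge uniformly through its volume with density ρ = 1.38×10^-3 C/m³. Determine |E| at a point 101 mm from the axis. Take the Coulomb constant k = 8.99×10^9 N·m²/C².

7.87×10^6 N/C

Take a coaxial cylindrical Gaussian surface of radius r = 101 mm and length L (r < R).
Enclosed charge per unit length: λ_enc = ρ·πr² = (1.38×10^-3)π(0.101)² = 4.423×10^-5 C/m.
By Gauss's law (flux through the curved wall only), E·2πrL = λ_enc L/ε₀.
E = 2k|λ_enc|/r = 2(8.99×10^9)(4.423e-5)/(0.101) = 7.87e6 N/C.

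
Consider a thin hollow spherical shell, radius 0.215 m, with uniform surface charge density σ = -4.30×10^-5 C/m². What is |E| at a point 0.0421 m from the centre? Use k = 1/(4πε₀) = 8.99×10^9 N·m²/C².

E = 0 (no enclosed charge)

By spherical symmetry E is radial; choose a Gaussian sphere of radius r = 0.0421 m (inside the shell, r < 0.215 m).
All the charge is outside the Gaussian surface: Q_enc = 0, hence E = 0 everywhere inside the shell.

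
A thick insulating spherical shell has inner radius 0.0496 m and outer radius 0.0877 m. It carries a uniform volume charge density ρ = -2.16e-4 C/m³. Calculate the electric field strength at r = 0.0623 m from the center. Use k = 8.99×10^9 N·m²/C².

E ≈ 2.51×10^5 V/m

Symmetry ⇒ E = E(r) r̂. Gaussian sphere of radius r = 0.0623 m (within the shell material, 0.0496 m < r < 0.0877 m).
Only the shell between 0.0496 m and r is enclosed: Q_enc = ρ·(4π/3)(r³ − a³) = (-2.16×10^-4)·(4π/3)·((0.0623)³ − (0.0496)³) = -1.084×10^-7 C.
By Gauss's law, ∮E·dA = E·4πr² = Q_enc/ε₀.
E = k|Q_enc|/r² = (8.99×10^9)(1.084e-7)/(0.0623)² = 2.51×10^5 N/C.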